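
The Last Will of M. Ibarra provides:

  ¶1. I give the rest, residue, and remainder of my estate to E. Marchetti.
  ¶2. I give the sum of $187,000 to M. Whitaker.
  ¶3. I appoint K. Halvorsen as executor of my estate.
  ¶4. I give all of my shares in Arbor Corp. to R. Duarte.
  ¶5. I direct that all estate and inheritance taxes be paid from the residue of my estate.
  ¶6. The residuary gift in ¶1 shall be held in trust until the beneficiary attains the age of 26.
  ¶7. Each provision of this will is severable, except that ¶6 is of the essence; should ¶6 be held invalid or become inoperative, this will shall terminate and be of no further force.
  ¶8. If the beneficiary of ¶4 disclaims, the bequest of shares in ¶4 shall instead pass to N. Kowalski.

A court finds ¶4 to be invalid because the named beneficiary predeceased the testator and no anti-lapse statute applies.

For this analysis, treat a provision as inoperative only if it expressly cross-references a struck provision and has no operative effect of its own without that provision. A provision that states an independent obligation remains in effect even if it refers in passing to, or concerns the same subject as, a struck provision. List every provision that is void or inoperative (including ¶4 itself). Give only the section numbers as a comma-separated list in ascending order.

¶4 is struck. ¶8 merely fixes the alternative disposition for ¶4; with ¶4 gone it has nothing to operate on and falls away. ¶7 makes ¶6 an essential term, but ¶6 is unaffected, so the severability proviso in ¶7 preserves the remaining provisions. That leaves ¶1, ¶2, ¶3, ¶5, ¶6, and ¶7 in effect.

4, 8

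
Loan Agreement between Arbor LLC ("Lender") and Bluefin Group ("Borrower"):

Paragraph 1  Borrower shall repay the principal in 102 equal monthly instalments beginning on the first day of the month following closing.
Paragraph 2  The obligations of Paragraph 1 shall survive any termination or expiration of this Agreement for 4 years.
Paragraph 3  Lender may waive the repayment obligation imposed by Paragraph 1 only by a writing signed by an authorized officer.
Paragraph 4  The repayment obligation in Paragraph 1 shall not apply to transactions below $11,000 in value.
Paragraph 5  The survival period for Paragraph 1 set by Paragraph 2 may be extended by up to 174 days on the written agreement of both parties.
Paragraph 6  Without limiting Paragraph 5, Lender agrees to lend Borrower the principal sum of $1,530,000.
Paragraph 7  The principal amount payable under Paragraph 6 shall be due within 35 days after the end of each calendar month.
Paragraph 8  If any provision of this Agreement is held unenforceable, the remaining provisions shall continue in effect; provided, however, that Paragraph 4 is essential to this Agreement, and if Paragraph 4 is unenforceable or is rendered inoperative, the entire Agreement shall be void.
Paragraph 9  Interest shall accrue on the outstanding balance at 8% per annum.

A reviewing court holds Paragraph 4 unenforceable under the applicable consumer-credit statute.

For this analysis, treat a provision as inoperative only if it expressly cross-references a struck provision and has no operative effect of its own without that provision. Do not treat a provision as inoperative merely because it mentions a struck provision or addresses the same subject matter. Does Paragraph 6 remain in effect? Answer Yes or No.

No

Paragraph 4 is struck. Nothing else in the Agreement is defined by reference to Paragraph 4. Paragraph 8 makes Paragraph 4 an essential term, and Paragraph 4 is the provision held invalid; under Paragraph 8, the entire Agreement is therefore void. No provision of the Agreement survives. Paragraph 6 is among the inoperative provisions, so the answer is no.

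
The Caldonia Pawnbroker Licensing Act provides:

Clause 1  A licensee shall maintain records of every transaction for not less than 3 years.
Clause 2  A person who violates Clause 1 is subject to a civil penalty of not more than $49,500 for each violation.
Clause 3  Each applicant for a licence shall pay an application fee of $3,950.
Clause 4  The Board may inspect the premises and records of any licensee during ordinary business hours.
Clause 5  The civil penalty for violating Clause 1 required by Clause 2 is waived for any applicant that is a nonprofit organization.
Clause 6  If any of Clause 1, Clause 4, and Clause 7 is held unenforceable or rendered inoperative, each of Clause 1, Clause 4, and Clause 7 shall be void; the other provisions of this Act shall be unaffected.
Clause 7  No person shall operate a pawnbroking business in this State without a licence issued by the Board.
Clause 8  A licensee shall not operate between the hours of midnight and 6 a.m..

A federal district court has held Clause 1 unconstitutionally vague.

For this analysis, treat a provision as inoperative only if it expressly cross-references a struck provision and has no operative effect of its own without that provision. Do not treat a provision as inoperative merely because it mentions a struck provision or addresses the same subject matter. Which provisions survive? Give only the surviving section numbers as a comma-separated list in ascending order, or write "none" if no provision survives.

Clause 1 is struck. The only function of Clause 2 is the civil penalty for violating Clause 1, so it cannot stand once Clause 1 is removed. The whole of Clause 5 is the nonprofit waiver of the civil penalty for violating Clause 1, defined by reference to Clause 2, so Clause 5 cannot stand once Clause 2 is removed. Clause 6 declares Clause 1, Clause 4, and Clause 7 mutually dependent; since one of them has fallen, all of them are of no effect. That brings down Clause 4 and Clause 7 as well. The remainder continues in force under Clause 6. That leaves Clause 3, Clause 6, and Clause 8 in effect.

3, 6, 8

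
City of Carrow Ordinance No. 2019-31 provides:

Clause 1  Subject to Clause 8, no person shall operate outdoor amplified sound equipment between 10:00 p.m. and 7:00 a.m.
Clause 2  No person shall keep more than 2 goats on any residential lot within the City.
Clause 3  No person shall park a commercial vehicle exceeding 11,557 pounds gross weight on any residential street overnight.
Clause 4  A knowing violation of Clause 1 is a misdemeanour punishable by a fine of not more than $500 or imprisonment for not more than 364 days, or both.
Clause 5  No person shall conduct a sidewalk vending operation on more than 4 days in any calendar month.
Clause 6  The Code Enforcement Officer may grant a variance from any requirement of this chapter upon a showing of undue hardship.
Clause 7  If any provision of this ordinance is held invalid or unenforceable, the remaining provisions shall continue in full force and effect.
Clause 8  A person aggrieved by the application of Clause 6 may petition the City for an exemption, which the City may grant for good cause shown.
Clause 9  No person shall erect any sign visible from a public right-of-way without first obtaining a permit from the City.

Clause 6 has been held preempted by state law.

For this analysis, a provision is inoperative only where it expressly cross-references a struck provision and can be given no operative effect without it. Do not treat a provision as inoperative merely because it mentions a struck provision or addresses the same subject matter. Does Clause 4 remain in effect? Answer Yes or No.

Clause 6 is struck. Clause 8 merely fixes the exemption procedure for Clause 6; with Clause 6 gone it has nothing to operate on and falls away. Although Clause 1 refers to Clause 8, its operative terms do not depend on Clause 8, so it remains in effect. Clause 7 is a severability clause and preserves every provision that can still be given independent effect. The provisions still in force are Clause 1, Clause 2, Clause 3, Clause 4, Clause 5, Clause 7, and Clause 9. Clause 4 is among the surviving provisions, so the answer is yes.

Yes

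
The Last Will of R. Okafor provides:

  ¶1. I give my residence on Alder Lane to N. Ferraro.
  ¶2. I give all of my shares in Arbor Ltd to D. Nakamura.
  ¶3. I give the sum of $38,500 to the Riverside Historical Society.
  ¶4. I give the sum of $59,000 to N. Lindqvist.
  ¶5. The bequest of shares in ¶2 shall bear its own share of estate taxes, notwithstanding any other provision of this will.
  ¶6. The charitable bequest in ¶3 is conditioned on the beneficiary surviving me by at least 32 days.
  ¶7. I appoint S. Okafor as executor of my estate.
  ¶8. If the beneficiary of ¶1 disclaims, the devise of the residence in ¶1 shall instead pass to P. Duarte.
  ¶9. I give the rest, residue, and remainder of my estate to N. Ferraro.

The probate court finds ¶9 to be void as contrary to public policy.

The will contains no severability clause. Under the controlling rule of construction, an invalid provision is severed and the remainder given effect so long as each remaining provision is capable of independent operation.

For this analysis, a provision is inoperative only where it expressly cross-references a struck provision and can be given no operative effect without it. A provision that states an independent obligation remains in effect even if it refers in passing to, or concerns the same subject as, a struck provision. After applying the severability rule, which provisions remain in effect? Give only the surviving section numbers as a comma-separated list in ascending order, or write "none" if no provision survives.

¶9 is struck. Nothing else in the will is defined by reference to ¶9. Under the stated default rule, only provisions that cannot operate independently fall away; the rest are enforced. That leaves ¶1, ¶2, ¶3, ¶4, ¶5, ¶6, ¶7, and ¶8 in effect.

1, 2, 3, 4, 5, 6, 7, 8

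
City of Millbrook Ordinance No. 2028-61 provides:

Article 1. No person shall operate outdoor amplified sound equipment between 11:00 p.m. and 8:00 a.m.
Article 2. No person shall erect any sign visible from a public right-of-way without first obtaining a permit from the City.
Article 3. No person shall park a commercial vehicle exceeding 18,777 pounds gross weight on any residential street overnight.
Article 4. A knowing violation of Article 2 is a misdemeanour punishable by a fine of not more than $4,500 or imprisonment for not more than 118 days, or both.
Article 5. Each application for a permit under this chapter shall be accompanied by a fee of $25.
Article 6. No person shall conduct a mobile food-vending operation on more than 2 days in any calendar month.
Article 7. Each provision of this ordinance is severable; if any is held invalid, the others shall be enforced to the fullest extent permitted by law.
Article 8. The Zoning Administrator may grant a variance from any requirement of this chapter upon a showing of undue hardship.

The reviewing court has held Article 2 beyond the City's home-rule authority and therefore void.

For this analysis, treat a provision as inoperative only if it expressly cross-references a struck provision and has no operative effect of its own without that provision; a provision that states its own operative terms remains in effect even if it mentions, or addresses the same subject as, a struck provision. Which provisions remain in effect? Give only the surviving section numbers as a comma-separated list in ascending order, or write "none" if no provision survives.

1, 3, 5, 6, 7, 8

Article 2 is struck. Article 4 merely fixes the criminal penalty for violating Article 2; with Article 2 gone it has nothing to operate on and falls away. Under the severability clause in Article 7, the remaining provisions continue in force. Article 1, Article 3, Article 5, Article 6, Article 7, and Article 8 remain in effect.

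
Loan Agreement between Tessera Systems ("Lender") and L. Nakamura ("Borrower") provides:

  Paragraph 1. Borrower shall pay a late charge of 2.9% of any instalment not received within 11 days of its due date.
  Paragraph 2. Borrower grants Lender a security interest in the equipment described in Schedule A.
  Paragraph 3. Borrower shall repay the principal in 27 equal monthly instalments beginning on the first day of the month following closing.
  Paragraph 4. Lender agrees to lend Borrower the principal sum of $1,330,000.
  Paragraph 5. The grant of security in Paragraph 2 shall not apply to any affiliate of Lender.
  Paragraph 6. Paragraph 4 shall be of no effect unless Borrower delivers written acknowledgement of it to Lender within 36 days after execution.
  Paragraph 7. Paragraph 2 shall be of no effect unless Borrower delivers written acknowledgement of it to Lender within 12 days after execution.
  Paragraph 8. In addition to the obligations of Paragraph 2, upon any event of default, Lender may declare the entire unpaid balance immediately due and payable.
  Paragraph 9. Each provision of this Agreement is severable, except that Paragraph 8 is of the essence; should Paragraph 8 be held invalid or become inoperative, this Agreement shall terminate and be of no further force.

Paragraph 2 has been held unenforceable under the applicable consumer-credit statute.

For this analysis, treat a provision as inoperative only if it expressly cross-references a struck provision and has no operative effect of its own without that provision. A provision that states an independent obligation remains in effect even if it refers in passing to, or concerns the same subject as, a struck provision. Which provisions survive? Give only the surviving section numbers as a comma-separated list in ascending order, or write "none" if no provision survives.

Paragraph 2 is struck. Paragraph 5 does nothing except set the carve-out from the grant of security by reference to Paragraph 2; with Paragraph 2 gone it has no independent effect and is inoperative. Paragraph 7 has no operative effect of its own apart from Paragraph 2 and is therefore inoperative. Although Paragraph 8 refers to Paragraph 2, its operative terms do not depend on Paragraph 2, so it remains in effect. Paragraph 9 makes Paragraph 8 an essential term, but Paragraph 8 is unaffected, so the severability proviso in Paragraph 9 preserves the remaining provisions. That leaves Paragraph 1, Paragraph 3, Paragraph 4, Paragraph 6, Paragraph 8, and Paragraph 9 in effect.

1, 3, 4, 6, 8, 9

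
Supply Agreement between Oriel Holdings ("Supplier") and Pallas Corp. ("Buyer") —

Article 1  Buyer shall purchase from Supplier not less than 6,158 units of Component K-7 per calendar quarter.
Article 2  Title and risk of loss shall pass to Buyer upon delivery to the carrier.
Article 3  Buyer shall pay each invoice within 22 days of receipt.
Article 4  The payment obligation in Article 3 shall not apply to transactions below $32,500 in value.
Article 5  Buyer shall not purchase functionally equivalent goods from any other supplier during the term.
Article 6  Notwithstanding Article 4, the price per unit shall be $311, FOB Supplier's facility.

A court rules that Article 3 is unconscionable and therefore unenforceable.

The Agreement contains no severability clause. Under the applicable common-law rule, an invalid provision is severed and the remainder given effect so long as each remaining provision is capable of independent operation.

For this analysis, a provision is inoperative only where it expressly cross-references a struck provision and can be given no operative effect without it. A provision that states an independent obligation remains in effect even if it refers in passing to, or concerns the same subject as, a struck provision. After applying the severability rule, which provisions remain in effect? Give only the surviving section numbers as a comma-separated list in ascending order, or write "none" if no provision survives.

Article 3 is struck. Article 4 has no operative effect of its own apart from Article 3 and is therefore inoperative. Although Article 6 refers to Article 4, its operative terms do not depend on Article 4, so it remains in effect. With no severability clause, the stated default rule severs what cannot stand and enforces each remaining provision that can operate on its own. That leaves Article 1, Article 2, Article 5, and Article 6 in effect.

1, 2, 5, 6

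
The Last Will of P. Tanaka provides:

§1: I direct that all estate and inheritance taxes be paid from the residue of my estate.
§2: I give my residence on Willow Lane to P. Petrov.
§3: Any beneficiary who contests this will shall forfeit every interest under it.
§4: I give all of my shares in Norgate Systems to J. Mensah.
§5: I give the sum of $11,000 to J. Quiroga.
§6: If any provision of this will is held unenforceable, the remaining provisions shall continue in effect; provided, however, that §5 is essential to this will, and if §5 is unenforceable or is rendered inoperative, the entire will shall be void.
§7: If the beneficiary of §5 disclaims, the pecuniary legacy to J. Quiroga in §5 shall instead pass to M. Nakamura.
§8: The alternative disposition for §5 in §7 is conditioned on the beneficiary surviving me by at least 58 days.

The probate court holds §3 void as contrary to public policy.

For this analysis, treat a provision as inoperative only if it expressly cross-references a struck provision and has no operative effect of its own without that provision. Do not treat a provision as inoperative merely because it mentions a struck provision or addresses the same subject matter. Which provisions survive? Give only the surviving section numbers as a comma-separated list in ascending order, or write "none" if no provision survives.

§3 is struck. Nothing else in the will is defined by reference to §3. §6 makes §5 an essential term, but §5 is unaffected, so the severability proviso in §6 preserves the remaining provisions. §1, §2, §4, §5, §6, §7, and §8 remain in effect.

1, 2, 4, 5, 6, 7, 8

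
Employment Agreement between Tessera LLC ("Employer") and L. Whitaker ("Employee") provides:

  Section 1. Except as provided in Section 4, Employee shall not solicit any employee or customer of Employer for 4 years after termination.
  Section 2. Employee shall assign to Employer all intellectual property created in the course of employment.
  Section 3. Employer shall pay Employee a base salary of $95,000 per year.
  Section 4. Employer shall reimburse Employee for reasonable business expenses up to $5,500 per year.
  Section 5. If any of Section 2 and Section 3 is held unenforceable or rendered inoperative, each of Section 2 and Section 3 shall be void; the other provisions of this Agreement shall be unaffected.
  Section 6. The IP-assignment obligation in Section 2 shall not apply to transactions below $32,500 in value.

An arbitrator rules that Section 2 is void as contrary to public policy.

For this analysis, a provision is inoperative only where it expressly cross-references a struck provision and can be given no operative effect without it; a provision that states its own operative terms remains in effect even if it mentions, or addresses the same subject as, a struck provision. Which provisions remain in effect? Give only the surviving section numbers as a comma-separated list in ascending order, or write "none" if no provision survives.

1, 4, 5

Section 2 is struck. Section 6 operates only by reference to Section 2, so it falls with Section 2. Section 5 declares Section 2 and Section 3 mutually dependent; since one of them has fallen, all of them are of no effect. That brings down Section 3 as well. The remainder continues in force under Section 5. Section 1, Section 4, and Section 5 remain in effect.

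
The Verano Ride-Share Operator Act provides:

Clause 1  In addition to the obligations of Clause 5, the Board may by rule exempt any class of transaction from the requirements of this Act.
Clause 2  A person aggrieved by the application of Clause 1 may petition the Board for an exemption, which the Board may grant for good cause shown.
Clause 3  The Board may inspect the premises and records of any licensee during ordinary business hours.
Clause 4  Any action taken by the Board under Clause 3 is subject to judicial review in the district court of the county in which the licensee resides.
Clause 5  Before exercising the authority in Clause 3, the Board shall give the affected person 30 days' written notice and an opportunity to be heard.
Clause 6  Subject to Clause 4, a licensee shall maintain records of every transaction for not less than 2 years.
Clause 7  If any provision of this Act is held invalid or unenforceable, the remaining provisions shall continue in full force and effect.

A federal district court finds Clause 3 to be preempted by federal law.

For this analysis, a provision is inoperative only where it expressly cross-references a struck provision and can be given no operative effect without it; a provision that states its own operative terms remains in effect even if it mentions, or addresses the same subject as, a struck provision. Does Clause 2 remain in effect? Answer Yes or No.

Clause 3 is struck. Clause 4 merely fixes the judicial-review right for Clause 3; with Clause 3 gone it has nothing to operate on and falls away. Clause 5 operates only by reference to Clause 3, so it falls with Clause 3. Although Clause 6 refers to Clause 4, its operative terms do not depend on Clause 4, so it remains in effect. Clause 1 mentions Clause 5 but its own obligation stands independently of Clause 5, so Clause 1 is not affected. Clause 7 is a severability clause and preserves every provision that can still be given independent effect. Clause 1, Clause 2, Clause 6, and Clause 7 remain in effect. Clause 2 is among the surviving provisions, so the answer is yes.

Yes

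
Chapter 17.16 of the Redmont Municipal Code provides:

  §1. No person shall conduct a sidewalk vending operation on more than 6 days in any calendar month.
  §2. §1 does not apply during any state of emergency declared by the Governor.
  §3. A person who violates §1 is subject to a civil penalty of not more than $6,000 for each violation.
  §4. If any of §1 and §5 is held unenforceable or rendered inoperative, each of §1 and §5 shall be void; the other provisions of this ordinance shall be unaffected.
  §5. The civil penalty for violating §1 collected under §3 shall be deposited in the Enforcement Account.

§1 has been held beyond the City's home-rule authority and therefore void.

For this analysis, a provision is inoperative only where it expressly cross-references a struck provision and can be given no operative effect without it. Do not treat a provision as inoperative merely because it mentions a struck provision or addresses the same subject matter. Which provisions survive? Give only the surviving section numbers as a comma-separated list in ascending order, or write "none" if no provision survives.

4

§1 is struck. §2 has no operative effect of its own apart from §1 and is therefore inoperative. §3 operates only by reference to §1, so it falls with §1. The whole of §5 is the disposition of the civil penalty for violating §1, defined by reference to §3, so §5 cannot stand once §3 is removed. §4 declares §1 and §5 mutually dependent; since one of them has fallen, all of them are of no effect. The remainder continues in force under §4. Only §4 remains in effect.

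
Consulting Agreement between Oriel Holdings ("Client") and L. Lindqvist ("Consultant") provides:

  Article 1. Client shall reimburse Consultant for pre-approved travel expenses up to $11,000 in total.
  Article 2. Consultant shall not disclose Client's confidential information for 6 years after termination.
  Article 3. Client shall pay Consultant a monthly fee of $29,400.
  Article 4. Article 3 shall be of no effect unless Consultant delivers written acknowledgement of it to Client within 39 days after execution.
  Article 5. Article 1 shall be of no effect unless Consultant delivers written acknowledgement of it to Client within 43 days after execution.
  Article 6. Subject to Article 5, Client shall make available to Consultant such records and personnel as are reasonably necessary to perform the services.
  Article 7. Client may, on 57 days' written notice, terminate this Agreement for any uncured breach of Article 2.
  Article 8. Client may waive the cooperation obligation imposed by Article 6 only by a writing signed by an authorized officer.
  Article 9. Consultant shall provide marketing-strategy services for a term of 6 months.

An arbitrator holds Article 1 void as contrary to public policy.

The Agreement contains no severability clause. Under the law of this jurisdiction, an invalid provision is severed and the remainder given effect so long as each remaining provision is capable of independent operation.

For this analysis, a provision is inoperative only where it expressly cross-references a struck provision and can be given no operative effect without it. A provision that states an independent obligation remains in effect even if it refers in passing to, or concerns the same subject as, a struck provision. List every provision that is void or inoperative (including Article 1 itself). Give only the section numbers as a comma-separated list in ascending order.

Article 1 is struck. Article 5 operates only by reference to Article 1, so it falls with Article 1. Article 6 mentions Article 5 but its own obligation stands independently of Article 5, so Article 6 is not affected. Under the stated default rule, only provisions that cannot operate independently fall away; the rest are enforced. That leaves Article 2, Article 3, Article 4, Article 6, Article 7, Article 8, and Article 9 in effect.

1, 5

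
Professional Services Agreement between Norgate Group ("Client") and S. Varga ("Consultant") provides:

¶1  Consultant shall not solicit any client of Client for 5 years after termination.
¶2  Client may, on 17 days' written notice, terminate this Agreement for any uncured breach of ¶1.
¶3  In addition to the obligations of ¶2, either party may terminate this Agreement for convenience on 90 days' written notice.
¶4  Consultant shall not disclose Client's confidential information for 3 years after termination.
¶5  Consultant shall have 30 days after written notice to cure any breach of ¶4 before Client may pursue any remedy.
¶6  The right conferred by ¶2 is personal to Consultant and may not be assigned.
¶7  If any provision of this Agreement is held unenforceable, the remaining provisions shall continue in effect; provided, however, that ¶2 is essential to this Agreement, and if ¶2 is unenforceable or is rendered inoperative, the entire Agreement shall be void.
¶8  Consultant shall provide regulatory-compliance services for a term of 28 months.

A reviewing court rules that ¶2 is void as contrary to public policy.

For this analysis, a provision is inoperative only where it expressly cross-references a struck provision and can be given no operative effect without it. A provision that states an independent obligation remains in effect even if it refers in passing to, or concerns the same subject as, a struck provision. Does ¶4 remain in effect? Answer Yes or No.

¶2 is struck. The only function of ¶6 is the non-assignment of ¶2, so it cannot stand once ¶2 is removed. ¶7 makes ¶2 an essential term, and ¶2 is the provision held invalid; under ¶7, the entire Agreement is therefore void. No provision of the Agreement survives. ¶4 is among the inoperative provisions, so the answer is no.

No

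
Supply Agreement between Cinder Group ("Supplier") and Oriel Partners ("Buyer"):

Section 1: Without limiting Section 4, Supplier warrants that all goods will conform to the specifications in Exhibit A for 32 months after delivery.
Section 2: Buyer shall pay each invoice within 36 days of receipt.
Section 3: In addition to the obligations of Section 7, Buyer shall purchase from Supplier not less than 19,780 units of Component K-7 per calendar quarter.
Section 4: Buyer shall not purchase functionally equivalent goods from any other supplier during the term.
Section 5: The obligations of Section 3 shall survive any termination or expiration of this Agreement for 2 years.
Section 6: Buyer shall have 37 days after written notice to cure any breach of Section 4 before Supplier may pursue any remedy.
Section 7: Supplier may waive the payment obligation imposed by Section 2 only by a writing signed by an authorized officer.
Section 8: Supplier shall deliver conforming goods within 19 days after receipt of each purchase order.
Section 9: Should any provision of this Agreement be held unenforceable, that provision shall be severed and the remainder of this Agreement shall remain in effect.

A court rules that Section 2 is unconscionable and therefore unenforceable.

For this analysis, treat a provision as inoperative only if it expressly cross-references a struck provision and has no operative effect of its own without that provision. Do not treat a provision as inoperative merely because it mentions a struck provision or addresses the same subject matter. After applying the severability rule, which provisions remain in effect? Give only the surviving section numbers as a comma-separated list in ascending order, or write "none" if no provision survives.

1, 3, 4, 5, 6, 8, 9

Section 2 is struck. Section 7 merely fixes the waiver condition for Section 2; with Section 2 gone it has nothing to operate on and falls away. Section 3 mentions Section 7 but its own obligation stands independently of Section 7, so Section 3 is not affected. Section 9 is a severability clause and preserves every provision that can still be given independent effect. Section 1, Section 3, Section 4, Section 5, Section 6, Section 8, and Section 9 remain in effect.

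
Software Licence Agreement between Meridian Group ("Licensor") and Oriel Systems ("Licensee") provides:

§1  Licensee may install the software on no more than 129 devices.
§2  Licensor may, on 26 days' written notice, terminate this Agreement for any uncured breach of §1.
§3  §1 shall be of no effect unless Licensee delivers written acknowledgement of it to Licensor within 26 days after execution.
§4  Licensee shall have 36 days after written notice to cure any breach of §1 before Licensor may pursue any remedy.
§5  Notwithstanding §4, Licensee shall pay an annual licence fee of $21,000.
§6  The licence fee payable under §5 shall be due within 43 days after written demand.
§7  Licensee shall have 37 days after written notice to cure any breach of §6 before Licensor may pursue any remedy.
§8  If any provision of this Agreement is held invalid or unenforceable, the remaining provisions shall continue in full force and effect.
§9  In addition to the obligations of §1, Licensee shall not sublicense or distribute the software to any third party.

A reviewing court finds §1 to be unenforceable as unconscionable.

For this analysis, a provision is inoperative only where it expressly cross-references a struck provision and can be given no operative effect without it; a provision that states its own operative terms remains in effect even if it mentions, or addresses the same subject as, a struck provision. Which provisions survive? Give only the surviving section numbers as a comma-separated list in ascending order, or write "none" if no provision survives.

5, 6, 7, 8, 9

§1 is struck. §2 merely fixes the termination right for breach of §1; with §1 gone it has nothing to operate on and falls away. §3 operates only by reference to §1, so it falls with §1. §4 merely fixes the cure period for breach of §1; with §1 gone it has nothing to operate on and falls away. Although §9 refers to §1, its operative terms do not depend on §1, so it remains in effect. Although §5 refers to §4, its operative terms do not depend on §4, so it remains in effect. §8 is a severability clause and preserves every provision that can still be given independent effect. That leaves §5, §6, §7, §8, and §9 in effect.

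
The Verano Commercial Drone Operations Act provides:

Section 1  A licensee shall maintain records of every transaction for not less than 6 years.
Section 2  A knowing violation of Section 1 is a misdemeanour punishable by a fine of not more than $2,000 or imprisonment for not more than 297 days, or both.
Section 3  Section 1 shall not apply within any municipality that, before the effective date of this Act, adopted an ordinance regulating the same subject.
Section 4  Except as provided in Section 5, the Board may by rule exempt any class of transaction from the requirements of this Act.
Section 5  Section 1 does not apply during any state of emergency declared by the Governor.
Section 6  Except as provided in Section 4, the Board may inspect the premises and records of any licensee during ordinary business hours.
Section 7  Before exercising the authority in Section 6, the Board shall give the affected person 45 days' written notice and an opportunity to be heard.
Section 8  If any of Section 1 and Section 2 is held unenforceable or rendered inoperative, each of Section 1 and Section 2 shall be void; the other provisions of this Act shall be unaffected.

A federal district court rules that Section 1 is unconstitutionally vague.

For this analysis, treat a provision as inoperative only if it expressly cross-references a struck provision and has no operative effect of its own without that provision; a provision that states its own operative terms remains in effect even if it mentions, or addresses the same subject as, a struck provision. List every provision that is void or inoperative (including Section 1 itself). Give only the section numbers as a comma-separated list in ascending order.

Section 1 is struck. Section 2 has no operative effect of its own apart from Section 1 and is therefore inoperative. The only function of Section 3 is the local-preemption carve-out from Section 1, so it cannot stand once Section 1 is removed. Section 5 has no operative effect of its own apart from Section 1 and is therefore inoperative. Although Section 4 refers to Section 5, its operative terms do not depend on Section 5, so it remains in effect. Section 8 declares Section 1 and Section 2 mutually dependent; since one of them has fallen, all of them are of no effect. The remainder continues in force under Section 8. Section 4, Section 6, Section 7, and Section 8 remain in effect.

1, 2, 3, 5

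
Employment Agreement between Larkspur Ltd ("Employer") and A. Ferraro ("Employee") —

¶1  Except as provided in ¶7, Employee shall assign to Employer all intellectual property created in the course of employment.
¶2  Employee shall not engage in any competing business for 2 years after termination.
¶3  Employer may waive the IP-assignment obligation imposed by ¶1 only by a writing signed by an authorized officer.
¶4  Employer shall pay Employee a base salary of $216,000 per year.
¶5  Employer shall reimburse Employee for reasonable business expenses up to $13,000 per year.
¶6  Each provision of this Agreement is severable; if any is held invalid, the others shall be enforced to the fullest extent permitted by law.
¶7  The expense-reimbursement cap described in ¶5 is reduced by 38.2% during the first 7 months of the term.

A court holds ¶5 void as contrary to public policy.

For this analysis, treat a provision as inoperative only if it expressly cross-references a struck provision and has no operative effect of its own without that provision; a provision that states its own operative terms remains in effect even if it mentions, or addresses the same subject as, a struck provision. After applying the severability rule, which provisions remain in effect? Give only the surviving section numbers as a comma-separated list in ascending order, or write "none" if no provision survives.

1, 2, 3, 4, 6

¶5 is struck. ¶7 has no operative effect of its own apart from ¶5 and is therefore inoperative. ¶1 mentions ¶7 but its own obligation stands independently of ¶7, so ¶1 is not affected. Under the severability clause in ¶6, the remaining provisions continue in force. That leaves ¶1, ¶2, ¶3, ¶4, and ¶6 in effect.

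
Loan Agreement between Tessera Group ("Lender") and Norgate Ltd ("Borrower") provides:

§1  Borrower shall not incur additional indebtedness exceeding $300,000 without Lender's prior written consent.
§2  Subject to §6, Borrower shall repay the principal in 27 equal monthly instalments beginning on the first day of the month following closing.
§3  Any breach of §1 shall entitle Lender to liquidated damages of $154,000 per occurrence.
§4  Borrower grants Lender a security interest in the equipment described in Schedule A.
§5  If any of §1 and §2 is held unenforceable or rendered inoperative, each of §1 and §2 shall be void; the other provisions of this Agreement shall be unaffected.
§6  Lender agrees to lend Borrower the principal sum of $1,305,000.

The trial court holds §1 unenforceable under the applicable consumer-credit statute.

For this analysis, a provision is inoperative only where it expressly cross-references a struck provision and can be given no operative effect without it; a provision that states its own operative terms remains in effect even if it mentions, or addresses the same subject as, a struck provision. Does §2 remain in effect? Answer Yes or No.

§1 is struck. §3 does nothing except set the liquidated-damages amount by reference to §1; with §1 gone it has no independent effect and is inoperative. §5 declares §1 and §2 mutually dependent; since one of them has fallen, all of them are of no effect. That brings down §2 as well. The remainder continues in force under §5. The provisions still in force are §4, §5, and §6. §2 is among the inoperative provisions, so the answer is no.

No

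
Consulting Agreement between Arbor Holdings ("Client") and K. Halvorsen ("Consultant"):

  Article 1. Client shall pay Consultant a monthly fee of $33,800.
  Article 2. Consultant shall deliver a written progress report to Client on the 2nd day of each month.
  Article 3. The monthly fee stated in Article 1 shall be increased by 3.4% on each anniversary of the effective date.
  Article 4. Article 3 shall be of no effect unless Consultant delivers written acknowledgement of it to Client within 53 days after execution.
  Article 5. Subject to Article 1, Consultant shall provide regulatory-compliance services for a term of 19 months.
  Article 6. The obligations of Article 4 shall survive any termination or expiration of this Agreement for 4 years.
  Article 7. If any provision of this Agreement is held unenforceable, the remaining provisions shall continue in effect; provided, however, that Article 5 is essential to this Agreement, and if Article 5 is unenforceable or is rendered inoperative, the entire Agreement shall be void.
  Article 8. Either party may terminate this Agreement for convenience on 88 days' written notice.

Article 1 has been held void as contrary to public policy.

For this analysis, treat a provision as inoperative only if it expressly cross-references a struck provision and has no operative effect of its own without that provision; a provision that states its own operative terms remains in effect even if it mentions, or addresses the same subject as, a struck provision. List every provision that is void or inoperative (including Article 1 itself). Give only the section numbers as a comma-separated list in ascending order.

1, 3, 4, 6

Article 1 is struck. Article 3 has no operative effect of its own apart from Article 1 and is therefore inoperative. Article 4 operates only by reference to Article 3, so it falls with Article 3. The only function of Article 6 is the survival period for Article 4, so it cannot stand once Article 4 is removed. Although Article 5 refers to Article 1, its operative terms do not depend on Article 1, so it remains in effect. Article 7 makes Article 5 an essential term, but Article 5 is unaffected, so the severability proviso in Article 7 preserves the remaining provisions. That leaves Article 2, Article 5, Article 7, and Article 8 in effect.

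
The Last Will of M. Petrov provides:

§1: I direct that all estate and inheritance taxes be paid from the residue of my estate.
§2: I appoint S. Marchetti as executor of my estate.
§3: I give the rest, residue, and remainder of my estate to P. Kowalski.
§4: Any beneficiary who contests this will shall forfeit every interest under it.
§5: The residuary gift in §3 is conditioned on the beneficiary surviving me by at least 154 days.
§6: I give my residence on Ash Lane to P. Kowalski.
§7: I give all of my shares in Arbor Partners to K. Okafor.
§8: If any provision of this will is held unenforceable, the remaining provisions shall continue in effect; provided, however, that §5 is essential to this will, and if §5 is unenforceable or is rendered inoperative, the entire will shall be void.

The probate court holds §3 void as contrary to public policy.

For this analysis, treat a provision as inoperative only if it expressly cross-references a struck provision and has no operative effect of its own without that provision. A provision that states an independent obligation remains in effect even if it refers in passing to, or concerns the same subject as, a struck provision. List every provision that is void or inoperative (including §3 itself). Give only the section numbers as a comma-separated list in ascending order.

1, 2, 3, 4, 5, 6, 7, 8

§3 is struck. §5 merely fixes the survivorship condition on §3; with §3 gone it has nothing to operate on and falls away. §8 makes §5 an essential term, and §5 has been rendered inoperative by the cascade; under §8, the entire will is therefore void. No provision of the will survives.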